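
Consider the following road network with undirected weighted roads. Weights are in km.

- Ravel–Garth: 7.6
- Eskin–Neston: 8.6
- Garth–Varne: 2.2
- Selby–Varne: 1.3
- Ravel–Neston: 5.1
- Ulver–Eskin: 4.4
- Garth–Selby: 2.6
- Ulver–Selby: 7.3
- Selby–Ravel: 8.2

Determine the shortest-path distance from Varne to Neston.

14.6 km

Shortest distances from Varne:
Varne: 0
Selby: 1.3  (via Varne)
Garth: 2.2  (via Varne)
Ulver: 8.6  (via Selby)
Ravel: 9.5  (via Selby)
Eskin: 13  (via Ulver)
Neston: 14.6  (via Ravel)
Shortest route: Varne–Selby–Ravel–Neston = 14.6 km.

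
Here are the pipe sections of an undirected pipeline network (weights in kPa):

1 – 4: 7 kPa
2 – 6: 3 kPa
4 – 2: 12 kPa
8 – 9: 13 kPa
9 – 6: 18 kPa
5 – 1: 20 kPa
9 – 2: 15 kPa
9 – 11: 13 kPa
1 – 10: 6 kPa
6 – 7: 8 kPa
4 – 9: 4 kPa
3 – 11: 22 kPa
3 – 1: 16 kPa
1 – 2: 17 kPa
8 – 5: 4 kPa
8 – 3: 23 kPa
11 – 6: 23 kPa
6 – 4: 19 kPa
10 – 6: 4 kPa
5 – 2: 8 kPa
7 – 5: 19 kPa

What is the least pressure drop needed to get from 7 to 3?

Shortest distances from 7:
7: 0
6: 8  (via 7)
2: 11  (via 6)
10: 12  (via 6)
1: 18  (via 10)
5: 19  (via 7)
4: 23  (via 2)
8: 23  (via 5)
9: 26  (via 6)
11: 31  (via 6)
3: 34  (via 1)
Shortest route: 7 → 6 → 10 → 1 → 3 = 34 kPa.

34 kPa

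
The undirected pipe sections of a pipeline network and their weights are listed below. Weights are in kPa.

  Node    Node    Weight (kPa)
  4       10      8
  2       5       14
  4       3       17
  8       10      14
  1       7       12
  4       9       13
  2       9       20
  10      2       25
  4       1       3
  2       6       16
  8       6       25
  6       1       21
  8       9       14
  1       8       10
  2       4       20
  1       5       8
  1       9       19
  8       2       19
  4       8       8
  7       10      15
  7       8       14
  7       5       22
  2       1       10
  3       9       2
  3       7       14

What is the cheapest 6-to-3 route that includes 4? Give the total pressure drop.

39 kPa

Shortest 6→4: 6–1–4 = 24
Shortest 4→3: 4–9–3 = 15
Total via 4: 24 + 15 = 39 kPa.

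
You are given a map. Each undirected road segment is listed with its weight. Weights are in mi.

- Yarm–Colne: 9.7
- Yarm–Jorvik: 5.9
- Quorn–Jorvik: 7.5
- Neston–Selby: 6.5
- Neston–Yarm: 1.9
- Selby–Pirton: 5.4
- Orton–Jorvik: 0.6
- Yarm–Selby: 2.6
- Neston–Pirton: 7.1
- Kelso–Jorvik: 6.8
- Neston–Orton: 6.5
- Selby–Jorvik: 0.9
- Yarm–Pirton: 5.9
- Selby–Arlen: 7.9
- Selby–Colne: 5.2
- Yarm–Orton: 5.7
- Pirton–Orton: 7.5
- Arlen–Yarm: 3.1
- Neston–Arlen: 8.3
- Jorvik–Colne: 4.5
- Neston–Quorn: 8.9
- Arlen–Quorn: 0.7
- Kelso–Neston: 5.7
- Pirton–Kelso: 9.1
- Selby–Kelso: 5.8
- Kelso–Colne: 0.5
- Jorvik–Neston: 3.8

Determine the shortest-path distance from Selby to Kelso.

Compare a few routes:
Selby–Jorvik–Kelso: 0.9+6.8 = 7.7
Selby–Colne–Kelso: 5.2+0.5 = 5.7
Selby–Jorvik–Colne–Kelso: 0.9+4.5+0.5 = 5.9
Selby–Kelso: 5.8 = 5.8
Cheapest is Selby–Colne–Kelso at 5.7 mi.

5.7 mi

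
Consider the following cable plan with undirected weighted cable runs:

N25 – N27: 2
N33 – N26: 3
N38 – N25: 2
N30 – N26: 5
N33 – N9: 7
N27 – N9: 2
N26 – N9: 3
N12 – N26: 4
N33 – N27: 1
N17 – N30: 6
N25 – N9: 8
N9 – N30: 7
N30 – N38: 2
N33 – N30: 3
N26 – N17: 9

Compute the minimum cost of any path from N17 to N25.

10

Shortest distances from N17:
N17: 0
N30: 6  (via N17)
N38: 8  (via N30)
N26: 9  (via N17)
N33: 9  (via N30)
N25: 10  (via N38)
Shortest route: N17–N30–N38–N25 = 10.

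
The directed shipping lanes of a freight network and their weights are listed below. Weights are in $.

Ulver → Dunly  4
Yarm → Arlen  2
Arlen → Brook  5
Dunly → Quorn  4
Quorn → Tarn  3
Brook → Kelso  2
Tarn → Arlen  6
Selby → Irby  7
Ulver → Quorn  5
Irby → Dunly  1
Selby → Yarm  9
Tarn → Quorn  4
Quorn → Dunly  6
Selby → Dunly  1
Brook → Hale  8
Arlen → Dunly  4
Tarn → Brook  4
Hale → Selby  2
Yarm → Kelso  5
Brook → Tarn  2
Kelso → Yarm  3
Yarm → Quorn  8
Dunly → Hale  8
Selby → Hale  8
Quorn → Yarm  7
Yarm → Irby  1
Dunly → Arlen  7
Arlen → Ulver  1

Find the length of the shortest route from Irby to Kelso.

$14

Shortest distances from Irby:
Irby: 0
Dunly: 1  (via Irby)
Quorn: 5  (via Dunly)
Arlen: 8  (via Dunly)
Tarn: 8  (via Quorn)
Hale: 9  (via Dunly)
Ulver: 9  (via Arlen)
Selby: 11  (via Hale)
Brook: 12  (via Tarn)
Yarm: 12  (via Quorn)
Kelso: 14  (via Brook)
Shortest route: Irby → Dunly → Quorn → Tarn → Brook → Kelso = $14.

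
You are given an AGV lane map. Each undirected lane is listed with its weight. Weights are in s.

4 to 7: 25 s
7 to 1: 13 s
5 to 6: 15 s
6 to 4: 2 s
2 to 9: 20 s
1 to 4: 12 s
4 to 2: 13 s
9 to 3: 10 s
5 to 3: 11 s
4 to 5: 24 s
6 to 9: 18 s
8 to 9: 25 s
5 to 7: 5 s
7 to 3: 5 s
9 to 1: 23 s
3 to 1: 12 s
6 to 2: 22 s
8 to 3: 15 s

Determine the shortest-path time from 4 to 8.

Shortest distances from 4:
4: 0
6: 2  (via 4)
1: 12  (via 4)
2: 13  (via 4)
5: 17  (via 6)
9: 20  (via 6)
7: 22  (via 5)
3: 24  (via 1)
8: 39  (via 3)
Shortest route: 4–1–3–8 = 39 s.

39 s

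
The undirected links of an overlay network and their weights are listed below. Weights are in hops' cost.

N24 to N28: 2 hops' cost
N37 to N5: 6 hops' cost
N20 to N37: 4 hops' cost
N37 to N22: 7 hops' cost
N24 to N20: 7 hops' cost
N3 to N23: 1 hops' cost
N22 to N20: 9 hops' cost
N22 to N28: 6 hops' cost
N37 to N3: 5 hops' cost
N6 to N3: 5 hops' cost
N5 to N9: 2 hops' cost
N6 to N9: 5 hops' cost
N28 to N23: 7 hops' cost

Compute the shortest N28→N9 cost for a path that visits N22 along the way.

Shortest N28→N22: N28–N22 = 6
Best N22 to N9: N22–N37–N5–N9 costing 15
Total via N22: 6 + 15 = 21 hops' cost.

21 hops' cost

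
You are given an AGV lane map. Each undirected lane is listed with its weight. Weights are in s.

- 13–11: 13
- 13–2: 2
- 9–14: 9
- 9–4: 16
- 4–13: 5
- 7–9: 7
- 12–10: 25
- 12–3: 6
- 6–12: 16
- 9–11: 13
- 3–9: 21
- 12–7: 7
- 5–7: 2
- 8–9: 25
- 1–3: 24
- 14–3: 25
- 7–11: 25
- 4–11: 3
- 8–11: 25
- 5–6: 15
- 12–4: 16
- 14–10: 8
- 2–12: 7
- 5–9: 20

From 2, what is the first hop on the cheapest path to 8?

13

Enumerating some paths:
2 - 12 - 7 - 9 - 8: 7+7+7+25 = 46
2 - 13 - 4 - 11 - 8: 2+5+3+25 = 35
2 - 13 - 11 - 8: 2+13+25 = 40
The minimum is 35 s via 2 - 13 - 4 - 11 - 8.
So from 2 the first move is to 13.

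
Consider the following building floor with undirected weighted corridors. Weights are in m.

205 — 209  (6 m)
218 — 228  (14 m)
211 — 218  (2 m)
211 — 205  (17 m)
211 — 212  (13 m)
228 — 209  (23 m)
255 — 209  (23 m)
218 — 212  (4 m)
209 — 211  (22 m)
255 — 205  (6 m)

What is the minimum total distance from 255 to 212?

Settle nodes by increasing distance from 255:
255: 0
205: 6  (via 255)
209: 12  (via 205)
211: 23  (via 205)
218: 25  (via 211)
212: 29  (via 218)
Shortest route: 255 → 205 → 211 → 218 → 212 = 29 m.

29 m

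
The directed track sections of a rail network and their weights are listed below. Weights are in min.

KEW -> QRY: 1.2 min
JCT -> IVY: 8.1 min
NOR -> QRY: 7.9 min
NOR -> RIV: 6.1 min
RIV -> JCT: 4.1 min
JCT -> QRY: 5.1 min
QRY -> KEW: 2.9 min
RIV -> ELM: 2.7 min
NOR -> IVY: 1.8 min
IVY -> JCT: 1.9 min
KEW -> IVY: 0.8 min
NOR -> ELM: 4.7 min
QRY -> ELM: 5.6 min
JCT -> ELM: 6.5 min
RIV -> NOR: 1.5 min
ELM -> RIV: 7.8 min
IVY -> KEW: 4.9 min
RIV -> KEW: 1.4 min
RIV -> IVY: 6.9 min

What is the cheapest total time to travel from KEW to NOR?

Compare a few routes:
KEW → IVY → JCT → ELM → RIV → NOR: 0.8+1.9+6.5+7.8+1.5 = 18.5
KEW → QRY → ELM → RIV → NOR: 1.2+5.6+7.8+1.5 = 16.1
Cheapest is KEW → QRY → ELM → RIV → NOR at 16.1 min.

16.1 min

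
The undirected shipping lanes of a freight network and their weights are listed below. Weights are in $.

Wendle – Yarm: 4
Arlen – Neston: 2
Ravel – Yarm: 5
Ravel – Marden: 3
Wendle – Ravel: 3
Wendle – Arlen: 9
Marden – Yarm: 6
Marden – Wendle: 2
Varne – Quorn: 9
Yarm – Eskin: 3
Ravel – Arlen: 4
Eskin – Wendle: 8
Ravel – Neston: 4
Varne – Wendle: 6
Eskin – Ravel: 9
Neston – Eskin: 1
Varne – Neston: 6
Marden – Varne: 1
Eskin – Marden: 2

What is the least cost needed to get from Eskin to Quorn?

Enumerating some paths:
Eskin–Neston–Ravel–Marden–Varne–Quorn: 1+4+3+1+9 = 18
Eskin–Marden–Varne–Quorn: 2+1+9 = 12
Eskin–Neston–Varne–Quorn: 1+6+9 = 16
The minimum is $12 via Eskin–Marden–Varne–Quorn.

$12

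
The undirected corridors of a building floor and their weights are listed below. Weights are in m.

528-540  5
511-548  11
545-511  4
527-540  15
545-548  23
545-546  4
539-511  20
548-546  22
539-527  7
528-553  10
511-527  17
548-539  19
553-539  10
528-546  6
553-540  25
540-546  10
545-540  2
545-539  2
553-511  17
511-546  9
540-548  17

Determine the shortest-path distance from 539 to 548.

17 m

Enumerating some paths:
539 → 545 → 548: 2+23 = 25
539 → 545 → 511 → 548: 2+4+11 = 17
539 → 545 → 540 → 548: 2+2+17 = 21
539 → 548: 19 = 19
Cheapest is 539 → 545 → 511 → 548 at 17 m.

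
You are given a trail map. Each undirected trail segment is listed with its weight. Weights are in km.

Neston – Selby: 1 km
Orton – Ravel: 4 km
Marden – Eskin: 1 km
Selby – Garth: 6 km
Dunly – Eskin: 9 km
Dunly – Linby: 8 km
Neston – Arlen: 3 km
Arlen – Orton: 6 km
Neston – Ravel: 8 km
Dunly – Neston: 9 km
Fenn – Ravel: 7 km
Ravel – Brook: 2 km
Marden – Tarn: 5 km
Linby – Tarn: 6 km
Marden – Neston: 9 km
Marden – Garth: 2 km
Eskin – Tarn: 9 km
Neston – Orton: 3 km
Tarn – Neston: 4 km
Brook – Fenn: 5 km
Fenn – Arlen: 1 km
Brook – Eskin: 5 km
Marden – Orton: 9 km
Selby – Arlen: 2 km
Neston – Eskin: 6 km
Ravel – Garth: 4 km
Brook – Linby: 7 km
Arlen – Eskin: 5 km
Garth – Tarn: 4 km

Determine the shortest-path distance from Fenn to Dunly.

13 km

Candidate routes:
Fenn - Arlen - Selby - Neston - Eskin - Dunly: 1+2+1+6+9 = 19
Fenn - Arlen - Neston - Dunly: 1+3+9 = 13
Fenn - Arlen - Eskin - Dunly: 1+5+9 = 15
Fenn - Brook - Eskin - Dunly: 5+5+9 = 19
The minimum is 13 km via Fenn - Arlen - Neston - Dunly.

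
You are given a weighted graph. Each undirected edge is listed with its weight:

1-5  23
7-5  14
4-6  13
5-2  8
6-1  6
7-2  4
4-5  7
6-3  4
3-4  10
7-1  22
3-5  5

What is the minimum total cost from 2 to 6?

Candidate routes:
2 → 7 → 5 → 3 → 6: 4+14+5+4 = 27
2 → 5 → 3 → 6: 8+5+4 = 17
2 → 5 → 4 → 6: 8+7+13 = 28
Cheapest is 2 → 5 → 3 → 6 at 17.

17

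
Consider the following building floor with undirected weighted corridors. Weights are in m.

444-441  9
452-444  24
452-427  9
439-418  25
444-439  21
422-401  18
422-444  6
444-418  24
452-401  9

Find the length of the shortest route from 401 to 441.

33 m

Running Dijkstra from 401:
401: 0
452: 9  (via 401)
422: 18  (via 401)
427: 18  (via 452)
444: 24  (via 422)
441: 33  (via 444)
Shortest route: 401–422–444–441 = 33 m.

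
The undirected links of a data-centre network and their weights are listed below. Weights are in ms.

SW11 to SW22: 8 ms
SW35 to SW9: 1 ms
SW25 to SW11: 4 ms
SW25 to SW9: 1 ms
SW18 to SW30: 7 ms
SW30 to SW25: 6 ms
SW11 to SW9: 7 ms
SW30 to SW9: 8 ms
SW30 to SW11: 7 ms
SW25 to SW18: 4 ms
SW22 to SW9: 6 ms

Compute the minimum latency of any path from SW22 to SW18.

11 ms

Shortest distances from SW22:
SW22: 0
SW9: 6  (via SW22)
SW35: 7  (via SW9)
SW25: 7  (via SW9)
SW11: 8  (via SW22)
SW18: 11  (via SW25)
Shortest route: SW22–SW9–SW25–SW18 = 11 ms.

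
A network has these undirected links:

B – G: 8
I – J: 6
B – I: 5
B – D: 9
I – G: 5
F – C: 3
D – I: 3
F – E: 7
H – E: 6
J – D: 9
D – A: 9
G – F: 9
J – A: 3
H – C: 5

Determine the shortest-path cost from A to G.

Candidate routes:
A → D → I → G: 9+3+5 = 17
A → J → I → G: 3+6+5 = 14
Cheapest is A → J → I → G at 14.

14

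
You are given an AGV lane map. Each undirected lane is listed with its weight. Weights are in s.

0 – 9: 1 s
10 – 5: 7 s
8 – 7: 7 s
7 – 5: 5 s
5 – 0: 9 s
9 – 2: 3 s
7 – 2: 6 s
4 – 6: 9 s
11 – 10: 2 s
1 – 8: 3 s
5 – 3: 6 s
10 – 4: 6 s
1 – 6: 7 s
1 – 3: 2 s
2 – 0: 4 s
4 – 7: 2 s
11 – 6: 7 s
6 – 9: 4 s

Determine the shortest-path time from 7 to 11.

Settle nodes by increasing distance from 7:
7: 0
4: 2  (via 7)
5: 5  (via 7)
2: 6  (via 7)
8: 7  (via 7)
10: 8  (via 4)
9: 9  (via 2)
0: 10  (via 2)
1: 10  (via 8)
11: 10  (via 10)
Shortest route: 7–4–10–11 = 10 s.

10 s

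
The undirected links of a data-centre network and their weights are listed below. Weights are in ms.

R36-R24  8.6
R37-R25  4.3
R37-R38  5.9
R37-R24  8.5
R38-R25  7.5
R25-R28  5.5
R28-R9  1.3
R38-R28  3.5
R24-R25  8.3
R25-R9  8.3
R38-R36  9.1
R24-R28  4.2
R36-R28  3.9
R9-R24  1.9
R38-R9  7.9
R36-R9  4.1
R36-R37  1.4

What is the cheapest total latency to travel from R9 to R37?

Candidate routes:
R9 - R28 - R38 - R37: 1.3+3.5+5.9 = 10.7
R9 - R36 - R37: 4.1+1.4 = 5.5
R9 - R24 - R37: 1.9+8.5 = 10.4
R9 - R28 - R36 - R37: 1.3+3.9+1.4 = 6.6
The minimum is 5.5 ms via R9 - R36 - R37.

5.5 ms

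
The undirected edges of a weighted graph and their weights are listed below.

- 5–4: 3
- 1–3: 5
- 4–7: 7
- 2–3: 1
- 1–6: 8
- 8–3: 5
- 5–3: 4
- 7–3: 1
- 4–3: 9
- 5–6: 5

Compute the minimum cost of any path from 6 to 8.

Candidate routes:
6–5–4–7–3–8: 5+3+7+1+5 = 21
6–5–3–8: 5+4+5 = 14
6–1–3–8: 8+5+5 = 18
Cheapest is 6–5–3–8 at 14.

14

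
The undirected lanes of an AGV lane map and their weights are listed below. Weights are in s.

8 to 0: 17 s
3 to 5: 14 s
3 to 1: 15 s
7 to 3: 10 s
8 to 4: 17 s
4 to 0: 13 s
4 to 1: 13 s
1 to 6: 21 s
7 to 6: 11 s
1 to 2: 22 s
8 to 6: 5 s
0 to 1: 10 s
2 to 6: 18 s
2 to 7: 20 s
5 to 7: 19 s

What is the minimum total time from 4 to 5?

Enumerating some paths:
4–1–3–5: 13+15+14 = 42
4–8–6–7–5: 17+5+11+19 = 52
4–0–1–3–5: 13+10+15+14 = 52
The minimum is 42 s via 4–1–3–5.

42 s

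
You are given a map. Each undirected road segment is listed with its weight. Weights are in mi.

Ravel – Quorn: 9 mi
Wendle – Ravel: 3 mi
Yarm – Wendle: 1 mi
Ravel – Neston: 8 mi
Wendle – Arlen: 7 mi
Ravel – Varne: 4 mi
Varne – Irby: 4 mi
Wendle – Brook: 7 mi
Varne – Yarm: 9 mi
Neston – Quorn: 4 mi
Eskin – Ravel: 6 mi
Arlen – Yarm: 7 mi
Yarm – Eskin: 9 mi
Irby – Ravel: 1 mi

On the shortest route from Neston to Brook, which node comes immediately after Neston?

Candidate routes:
Neston–Ravel–Wendle–Brook: 8+3+7 = 18
Neston–Ravel–Varne–Yarm–Wendle–Brook: 8+4+9+1+7 = 29
Neston–Quorn–Ravel–Wendle–Brook: 4+9+3+7 = 23
Cheapest is Neston–Ravel–Wendle–Brook at 18 mi.
So from Neston the first move is to Ravel.

Ravel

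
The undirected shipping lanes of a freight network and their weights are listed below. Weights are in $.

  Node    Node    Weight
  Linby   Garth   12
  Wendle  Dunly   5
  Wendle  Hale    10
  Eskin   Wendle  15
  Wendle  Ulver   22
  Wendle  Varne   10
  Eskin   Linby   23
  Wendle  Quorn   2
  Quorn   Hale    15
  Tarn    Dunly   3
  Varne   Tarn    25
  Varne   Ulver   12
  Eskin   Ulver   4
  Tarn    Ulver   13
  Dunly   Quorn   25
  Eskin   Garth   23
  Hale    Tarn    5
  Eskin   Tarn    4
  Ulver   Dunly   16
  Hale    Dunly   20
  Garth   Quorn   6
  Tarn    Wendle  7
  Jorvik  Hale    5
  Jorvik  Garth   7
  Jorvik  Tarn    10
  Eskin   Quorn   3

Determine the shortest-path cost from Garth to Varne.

Candidate routes:
Garth–Quorn–Eskin–Tarn–Wendle–Varne: 6+3+4+7+10 = 30
Garth–Quorn–Eskin–Ulver–Varne: 6+3+4+12 = 25
Garth–Quorn–Eskin–Tarn–Dunly–Wendle–Varne: 6+3+4+3+5+10 = 31
Garth–Quorn–Wendle–Varne: 6+2+10 = 18
Cheapest is Garth–Quorn–Wendle–Varne at $18.

$18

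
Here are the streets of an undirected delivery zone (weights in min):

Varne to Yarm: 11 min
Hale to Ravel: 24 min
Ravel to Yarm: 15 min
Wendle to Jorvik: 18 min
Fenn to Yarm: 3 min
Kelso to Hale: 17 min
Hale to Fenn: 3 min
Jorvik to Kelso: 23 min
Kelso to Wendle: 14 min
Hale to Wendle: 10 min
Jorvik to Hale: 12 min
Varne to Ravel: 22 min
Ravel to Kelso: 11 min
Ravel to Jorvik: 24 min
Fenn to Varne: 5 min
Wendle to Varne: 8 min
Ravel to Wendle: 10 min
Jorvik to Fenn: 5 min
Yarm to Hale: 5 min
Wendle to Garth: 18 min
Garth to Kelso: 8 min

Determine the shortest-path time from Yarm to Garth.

30 min

Candidate routes:
Yarm → Hale → Kelso → Garth: 5+17+8 = 30
Yarm → Fenn → Hale → Kelso → Garth: 3+3+17+8 = 31
The minimum is 30 min via Yarm → Hale → Kelso → Garth.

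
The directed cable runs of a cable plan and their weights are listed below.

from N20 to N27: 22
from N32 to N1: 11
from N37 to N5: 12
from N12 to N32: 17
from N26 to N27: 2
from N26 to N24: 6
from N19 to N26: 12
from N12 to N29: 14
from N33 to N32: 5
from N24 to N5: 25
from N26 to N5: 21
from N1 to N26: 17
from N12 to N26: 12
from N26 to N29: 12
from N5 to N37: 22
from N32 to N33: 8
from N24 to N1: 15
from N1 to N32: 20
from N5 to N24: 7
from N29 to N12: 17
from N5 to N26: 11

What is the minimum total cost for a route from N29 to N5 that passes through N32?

83

Best N29 to N32: N29–N12–N32 costing 34
Best N32 to N5: N32–N1–N26–N5 costing 49
Total via N32: 34 + 49 = 83.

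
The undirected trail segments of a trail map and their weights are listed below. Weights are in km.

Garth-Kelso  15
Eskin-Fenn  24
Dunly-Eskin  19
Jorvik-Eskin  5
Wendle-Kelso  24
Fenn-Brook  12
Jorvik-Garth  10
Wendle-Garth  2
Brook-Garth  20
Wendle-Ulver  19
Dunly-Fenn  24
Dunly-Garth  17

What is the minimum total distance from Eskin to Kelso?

30 km

Settle nodes by increasing distance from Eskin:
Eskin: 0
Jorvik: 5  (via Eskin)
Garth: 15  (via Jorvik)
Wendle: 17  (via Garth)
Dunly: 19  (via Eskin)
Fenn: 24  (via Eskin)
Kelso: 30  (via Garth)
Shortest route: Eskin–Jorvik–Garth–Kelso = 30 km.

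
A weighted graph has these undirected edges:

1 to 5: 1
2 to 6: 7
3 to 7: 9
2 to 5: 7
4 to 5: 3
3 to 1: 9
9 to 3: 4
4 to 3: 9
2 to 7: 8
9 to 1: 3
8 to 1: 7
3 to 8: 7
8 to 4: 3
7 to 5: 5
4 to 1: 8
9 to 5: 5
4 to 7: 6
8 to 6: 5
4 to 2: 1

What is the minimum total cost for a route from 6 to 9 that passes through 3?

16

Shortest 6→3: 6 → 8 → 3 = 12
Best 3 to 9: 3 → 9 costing 4
Total via 3: 12 + 4 = 16.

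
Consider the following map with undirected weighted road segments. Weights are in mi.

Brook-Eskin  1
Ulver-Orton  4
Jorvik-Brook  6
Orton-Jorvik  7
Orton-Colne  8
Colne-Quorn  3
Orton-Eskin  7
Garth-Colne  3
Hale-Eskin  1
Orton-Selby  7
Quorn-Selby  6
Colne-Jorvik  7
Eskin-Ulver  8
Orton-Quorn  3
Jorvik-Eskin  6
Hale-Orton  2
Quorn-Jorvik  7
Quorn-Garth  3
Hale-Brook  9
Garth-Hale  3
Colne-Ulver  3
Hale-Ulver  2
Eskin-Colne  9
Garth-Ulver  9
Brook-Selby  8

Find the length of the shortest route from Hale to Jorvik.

7 mi

Enumerating some paths:
Hale → Eskin → Jorvik: 1+6 = 7
Hale → Eskin → Brook → Jorvik: 1+1+6 = 8
The minimum is 7 mi via Hale → Eskin → Jorvik.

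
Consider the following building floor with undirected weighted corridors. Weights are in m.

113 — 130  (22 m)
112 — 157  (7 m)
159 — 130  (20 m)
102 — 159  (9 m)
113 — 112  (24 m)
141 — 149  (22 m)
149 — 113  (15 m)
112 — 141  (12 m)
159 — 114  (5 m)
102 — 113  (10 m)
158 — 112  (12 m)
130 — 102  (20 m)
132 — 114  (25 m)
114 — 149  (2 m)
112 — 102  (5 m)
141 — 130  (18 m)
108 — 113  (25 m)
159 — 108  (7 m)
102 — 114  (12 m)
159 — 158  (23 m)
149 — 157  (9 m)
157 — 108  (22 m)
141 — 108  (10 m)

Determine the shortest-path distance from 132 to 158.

53 m

Enumerating some paths:
132 - 114 - 102 - 112 - 158: 25+12+5+12 = 54
132 - 114 - 159 - 158: 25+5+23 = 53
Cheapest is 132 - 114 - 159 - 158 at 53 m.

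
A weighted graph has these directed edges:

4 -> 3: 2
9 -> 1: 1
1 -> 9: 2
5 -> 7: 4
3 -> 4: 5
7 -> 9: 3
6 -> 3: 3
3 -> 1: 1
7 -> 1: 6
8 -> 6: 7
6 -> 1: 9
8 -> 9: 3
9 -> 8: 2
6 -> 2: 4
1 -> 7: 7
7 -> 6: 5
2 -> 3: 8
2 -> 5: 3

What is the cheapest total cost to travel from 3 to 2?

16

Settle nodes by increasing distance from 3:
3: 0
1: 1  (via 3)
9: 3  (via 1)
4: 5  (via 3)
8: 5  (via 9)
7: 8  (via 1)
6: 12  (via 8)
2: 16  (via 6)
Shortest route: 3–1–9–8–6–2 = 16.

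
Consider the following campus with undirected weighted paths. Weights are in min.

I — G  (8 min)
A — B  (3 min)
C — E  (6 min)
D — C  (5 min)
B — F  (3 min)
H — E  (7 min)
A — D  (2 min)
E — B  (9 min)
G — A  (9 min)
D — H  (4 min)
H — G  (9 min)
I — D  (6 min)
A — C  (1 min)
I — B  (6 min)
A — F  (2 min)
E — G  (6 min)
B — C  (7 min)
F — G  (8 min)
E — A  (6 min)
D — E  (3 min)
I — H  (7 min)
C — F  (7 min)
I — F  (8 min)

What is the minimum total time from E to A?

5 min

Enumerating some paths:
E → A: 6 = 6
E → C → A: 6+1 = 7
E → D → A: 3+2 = 5
E → D → C → A: 3+5+1 = 9
Cheapest is E → D → A at 5 min.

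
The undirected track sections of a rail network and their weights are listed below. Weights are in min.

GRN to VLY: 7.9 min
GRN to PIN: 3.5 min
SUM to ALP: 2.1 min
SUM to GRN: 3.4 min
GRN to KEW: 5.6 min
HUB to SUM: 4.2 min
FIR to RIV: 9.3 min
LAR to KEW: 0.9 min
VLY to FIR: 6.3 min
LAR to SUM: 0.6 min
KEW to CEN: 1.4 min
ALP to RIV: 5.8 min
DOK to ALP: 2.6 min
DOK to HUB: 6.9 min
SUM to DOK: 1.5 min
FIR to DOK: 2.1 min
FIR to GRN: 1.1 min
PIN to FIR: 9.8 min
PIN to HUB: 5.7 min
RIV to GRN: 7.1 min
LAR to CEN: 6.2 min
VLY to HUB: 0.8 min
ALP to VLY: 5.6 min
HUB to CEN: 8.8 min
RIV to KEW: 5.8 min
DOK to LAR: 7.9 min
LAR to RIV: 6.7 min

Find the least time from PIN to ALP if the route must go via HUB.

Best PIN to HUB: PIN–HUB costing 5.7
Best HUB to ALP: HUB–SUM–ALP costing 6.3
Total via HUB: 5.7 + 6.3 = 12 min.

12 min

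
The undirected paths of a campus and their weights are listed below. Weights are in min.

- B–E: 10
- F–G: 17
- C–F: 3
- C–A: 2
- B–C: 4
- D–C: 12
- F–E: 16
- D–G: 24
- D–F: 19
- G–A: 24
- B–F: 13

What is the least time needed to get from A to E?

16 min

Shortest distances from A:
A: 0
C: 2  (via A)
F: 5  (via C)
B: 6  (via C)
D: 14  (via C)
E: 16  (via B)
Shortest route: A → C → B → E = 16 min.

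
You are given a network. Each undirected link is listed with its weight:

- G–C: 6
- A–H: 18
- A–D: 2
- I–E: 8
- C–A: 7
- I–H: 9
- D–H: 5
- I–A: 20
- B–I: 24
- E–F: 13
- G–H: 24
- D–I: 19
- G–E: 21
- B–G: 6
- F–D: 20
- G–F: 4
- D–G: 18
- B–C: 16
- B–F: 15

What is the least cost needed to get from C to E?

23

Running Dijkstra from C:
C: 0
G: 6  (via C)
A: 7  (via C)
D: 9  (via A)
F: 10  (via G)
B: 12  (via G)
H: 14  (via D)
E: 23  (via F)
Shortest route: C → G → F → E = 23.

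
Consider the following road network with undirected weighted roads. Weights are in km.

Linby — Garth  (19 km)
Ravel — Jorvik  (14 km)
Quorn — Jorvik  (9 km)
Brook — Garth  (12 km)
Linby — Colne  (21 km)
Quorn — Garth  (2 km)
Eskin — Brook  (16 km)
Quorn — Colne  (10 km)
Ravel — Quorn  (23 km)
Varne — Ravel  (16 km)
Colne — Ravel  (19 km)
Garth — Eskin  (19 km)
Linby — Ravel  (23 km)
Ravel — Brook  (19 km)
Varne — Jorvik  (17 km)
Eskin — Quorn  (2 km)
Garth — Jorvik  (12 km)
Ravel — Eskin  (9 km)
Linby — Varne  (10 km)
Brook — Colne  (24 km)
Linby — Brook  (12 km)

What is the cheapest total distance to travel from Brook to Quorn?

14 km

Compare a few routes:
Brook → Ravel → Eskin → Quorn: 19+9+2 = 30
Brook → Garth → Quorn: 12+2 = 14
Brook → Eskin → Quorn: 16+2 = 18
The minimum is 14 km via Brook → Garth → Quorn.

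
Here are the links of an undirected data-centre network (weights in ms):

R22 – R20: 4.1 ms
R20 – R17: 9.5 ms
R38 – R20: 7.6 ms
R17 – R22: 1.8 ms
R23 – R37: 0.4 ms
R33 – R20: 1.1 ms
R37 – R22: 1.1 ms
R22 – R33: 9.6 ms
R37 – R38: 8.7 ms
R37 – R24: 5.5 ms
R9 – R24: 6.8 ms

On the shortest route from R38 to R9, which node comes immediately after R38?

R37

Compare a few routes:
R38 → R37 → R24 → R9: 8.7+5.5+6.8 = 21
R38 → R20 → R22 → R37 → R24 → R9: 7.6+4.1+1.1+5.5+6.8 = 25.1
The minimum is 21 ms via R38 → R37 → R24 → R9.
So from R38 the first move is to R37.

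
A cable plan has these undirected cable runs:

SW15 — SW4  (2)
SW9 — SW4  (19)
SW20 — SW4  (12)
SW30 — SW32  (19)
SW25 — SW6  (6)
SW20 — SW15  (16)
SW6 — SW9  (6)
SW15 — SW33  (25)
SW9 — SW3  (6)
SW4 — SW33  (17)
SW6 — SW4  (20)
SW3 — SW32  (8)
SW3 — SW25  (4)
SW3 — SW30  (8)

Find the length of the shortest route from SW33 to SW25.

Settle nodes by increasing distance from SW33:
SW33: 0
SW4: 17  (via SW33)
SW15: 19  (via SW4)
SW20: 29  (via SW4)
SW9: 36  (via SW4)
SW6: 37  (via SW4)
SW3: 42  (via SW9)
SW25: 43  (via SW6)
Shortest route: SW33–SW4–SW6–SW25 = 43.

43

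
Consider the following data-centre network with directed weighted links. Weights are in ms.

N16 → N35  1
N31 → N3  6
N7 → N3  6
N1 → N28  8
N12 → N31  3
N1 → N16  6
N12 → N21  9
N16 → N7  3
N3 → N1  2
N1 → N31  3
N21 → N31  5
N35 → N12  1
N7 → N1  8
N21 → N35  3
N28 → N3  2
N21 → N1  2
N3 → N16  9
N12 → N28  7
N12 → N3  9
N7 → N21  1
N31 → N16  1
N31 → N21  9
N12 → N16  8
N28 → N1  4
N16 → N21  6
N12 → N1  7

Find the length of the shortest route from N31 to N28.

Compare a few routes:
N31–N16–N35–N12–N28: 1+1+1+7 = 10
N31–N3–N1–N28: 6+2+8 = 16
N31–N16–N7–N21–N35–N12–N28: 1+3+1+3+1+7 = 16
N31–N16–N7–N21–N1–N28: 1+3+1+2+8 = 15
The minimum is 10 ms via N31–N16–N35–N12–N28.

10 ms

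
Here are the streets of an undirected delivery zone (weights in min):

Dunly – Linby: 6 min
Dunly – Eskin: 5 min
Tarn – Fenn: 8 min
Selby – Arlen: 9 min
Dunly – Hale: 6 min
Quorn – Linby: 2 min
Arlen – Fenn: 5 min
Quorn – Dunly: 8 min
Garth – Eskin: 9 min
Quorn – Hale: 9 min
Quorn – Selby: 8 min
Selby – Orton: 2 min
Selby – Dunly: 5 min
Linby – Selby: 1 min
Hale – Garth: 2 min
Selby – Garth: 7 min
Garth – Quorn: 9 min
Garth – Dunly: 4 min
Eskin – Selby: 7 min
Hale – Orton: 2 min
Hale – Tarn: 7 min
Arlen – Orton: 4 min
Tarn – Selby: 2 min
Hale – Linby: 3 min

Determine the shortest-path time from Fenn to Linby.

Running Dijkstra from Fenn:
Fenn: 0
Arlen: 5  (via Fenn)
Tarn: 8  (via Fenn)
Orton: 9  (via Arlen)
Selby: 10  (via Tarn)
Hale: 11  (via Orton)
Linby: 11  (via Selby)
Shortest route: Fenn → Tarn → Selby → Linby = 11 min.

11 min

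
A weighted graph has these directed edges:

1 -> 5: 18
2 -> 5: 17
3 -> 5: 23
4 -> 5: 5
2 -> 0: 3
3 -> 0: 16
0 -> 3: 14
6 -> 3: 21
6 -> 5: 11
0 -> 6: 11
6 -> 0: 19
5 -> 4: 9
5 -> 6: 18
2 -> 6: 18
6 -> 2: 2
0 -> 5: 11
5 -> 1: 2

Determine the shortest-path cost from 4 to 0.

Running Dijkstra from 4:
4: 0
5: 5  (via 4)
1: 7  (via 5)
6: 23  (via 5)
2: 25  (via 6)
0: 28  (via 2)
Shortest route: 4–5–6–2–0 = 28.

28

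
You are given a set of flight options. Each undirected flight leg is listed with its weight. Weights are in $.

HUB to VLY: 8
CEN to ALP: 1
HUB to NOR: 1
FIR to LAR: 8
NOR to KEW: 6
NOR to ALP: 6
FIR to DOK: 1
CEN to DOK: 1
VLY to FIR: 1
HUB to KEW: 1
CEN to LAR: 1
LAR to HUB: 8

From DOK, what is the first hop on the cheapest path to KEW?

CEN

Compare a few routes:
DOK–CEN–LAR–HUB–KEW: 1+1+8+1 = 11
DOK–CEN–ALP–NOR–HUB–KEW: 1+1+6+1+1 = 10
DOK–FIR–VLY–HUB–KEW: 1+1+8+1 = 11
Cheapest is DOK–CEN–ALP–NOR–HUB–KEW at $10.
So from DOK the first move is to CEN.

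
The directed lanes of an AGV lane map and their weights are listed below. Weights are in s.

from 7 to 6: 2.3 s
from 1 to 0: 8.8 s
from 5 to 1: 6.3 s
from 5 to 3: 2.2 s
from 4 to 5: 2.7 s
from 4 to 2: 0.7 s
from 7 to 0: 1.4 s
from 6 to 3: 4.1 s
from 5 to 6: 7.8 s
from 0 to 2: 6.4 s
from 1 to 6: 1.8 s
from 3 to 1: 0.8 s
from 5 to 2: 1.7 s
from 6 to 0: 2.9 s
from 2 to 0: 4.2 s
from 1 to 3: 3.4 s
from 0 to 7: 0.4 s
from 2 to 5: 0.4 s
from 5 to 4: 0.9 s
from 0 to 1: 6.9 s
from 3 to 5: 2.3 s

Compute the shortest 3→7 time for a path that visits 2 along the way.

8.5 s

Best 3 to 2: 3 → 5 → 4 → 2 costing 3.9
Best 2 to 7: 2 → 0 → 7 costing 4.6
Total via 2: 3.9 + 4.6 = 8.5 s.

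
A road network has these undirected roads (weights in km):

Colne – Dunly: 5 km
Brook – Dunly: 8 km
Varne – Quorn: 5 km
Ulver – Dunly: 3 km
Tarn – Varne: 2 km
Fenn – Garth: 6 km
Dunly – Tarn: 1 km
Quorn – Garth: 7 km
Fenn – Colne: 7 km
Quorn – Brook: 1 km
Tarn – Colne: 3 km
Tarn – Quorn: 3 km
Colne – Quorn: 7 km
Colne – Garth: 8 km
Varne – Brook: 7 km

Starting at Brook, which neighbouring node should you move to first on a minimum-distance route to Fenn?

Candidate routes:
Brook–Quorn–Colne–Fenn: 1+7+7 = 15
Brook–Quorn–Tarn–Colne–Fenn: 1+3+3+7 = 14
Brook–Quorn–Varne–Tarn–Colne–Fenn: 1+5+2+3+7 = 18
Brook–Quorn–Tarn–Dunly–Colne–Fenn: 1+3+1+5+7 = 17
The minimum is 14 km via Brook–Quorn–Tarn–Colne–Fenn.
So from Brook the first move is to Quorn.

Quorn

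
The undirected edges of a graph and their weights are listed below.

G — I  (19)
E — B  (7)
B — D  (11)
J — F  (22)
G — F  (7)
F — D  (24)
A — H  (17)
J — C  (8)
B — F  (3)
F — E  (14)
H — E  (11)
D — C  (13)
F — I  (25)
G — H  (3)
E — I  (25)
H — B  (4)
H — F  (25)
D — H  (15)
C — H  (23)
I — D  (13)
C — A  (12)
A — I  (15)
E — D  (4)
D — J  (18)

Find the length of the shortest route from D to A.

25

Shortest distances from D:
D: 0
E: 4  (via D)
B: 11  (via D)
C: 13  (via D)
I: 13  (via D)
F: 14  (via B)
H: 15  (via D)
G: 18  (via H)
J: 18  (via D)
A: 25  (via C)
Shortest route: D → C → A = 25.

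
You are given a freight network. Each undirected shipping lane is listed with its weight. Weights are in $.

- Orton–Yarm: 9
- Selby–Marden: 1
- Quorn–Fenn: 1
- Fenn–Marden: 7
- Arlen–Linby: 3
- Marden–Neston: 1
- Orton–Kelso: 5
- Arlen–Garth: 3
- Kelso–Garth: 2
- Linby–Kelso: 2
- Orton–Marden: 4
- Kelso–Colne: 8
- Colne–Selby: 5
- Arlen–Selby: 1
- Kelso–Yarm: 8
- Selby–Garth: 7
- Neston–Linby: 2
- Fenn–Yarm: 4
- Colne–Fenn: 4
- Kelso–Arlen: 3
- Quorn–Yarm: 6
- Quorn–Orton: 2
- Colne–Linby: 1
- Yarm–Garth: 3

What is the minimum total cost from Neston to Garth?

Enumerating some paths:
Neston–Marden–Selby–Arlen–Garth: 1+1+1+3 = 6
Neston–Marden–Selby–Garth: 1+1+7 = 9
Neston–Marden–Selby–Arlen–Kelso–Garth: 1+1+1+3+2 = 8
Neston–Linby–Arlen–Garth: 2+3+3 = 8
The minimum is $6 via Neston–Marden–Selby–Arlen–Garth.

$6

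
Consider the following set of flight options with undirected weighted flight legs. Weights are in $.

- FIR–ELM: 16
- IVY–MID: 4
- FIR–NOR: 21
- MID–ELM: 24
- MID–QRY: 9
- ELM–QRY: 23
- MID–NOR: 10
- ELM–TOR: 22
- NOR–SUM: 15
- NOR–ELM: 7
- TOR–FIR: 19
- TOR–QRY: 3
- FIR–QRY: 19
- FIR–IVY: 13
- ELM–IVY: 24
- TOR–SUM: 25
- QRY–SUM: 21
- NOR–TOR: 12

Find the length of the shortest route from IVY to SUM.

Compare a few routes:
IVY → MID → QRY → TOR → SUM: 4+9+3+25 = 41
IVY → MID → QRY → SUM: 4+9+21 = 34
IVY → MID → NOR → SUM: 4+10+15 = 29
The minimum is $29 via IVY → MID → NOR → SUM.

$29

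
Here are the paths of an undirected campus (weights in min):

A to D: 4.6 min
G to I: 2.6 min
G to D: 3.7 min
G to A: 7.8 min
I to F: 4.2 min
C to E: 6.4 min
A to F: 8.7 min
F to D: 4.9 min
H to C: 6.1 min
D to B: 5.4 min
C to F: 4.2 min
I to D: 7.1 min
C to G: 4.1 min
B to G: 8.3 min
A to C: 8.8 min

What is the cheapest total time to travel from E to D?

Candidate routes:
E → C → F → D: 6.4+4.2+4.9 = 15.5
E → C → A → D: 6.4+8.8+4.6 = 19.8
E → C → G → D: 6.4+4.1+3.7 = 14.2
E → C → G → I → D: 6.4+4.1+2.6+7.1 = 20.2
The minimum is 14.2 min via E → C → G → D.

14.2 min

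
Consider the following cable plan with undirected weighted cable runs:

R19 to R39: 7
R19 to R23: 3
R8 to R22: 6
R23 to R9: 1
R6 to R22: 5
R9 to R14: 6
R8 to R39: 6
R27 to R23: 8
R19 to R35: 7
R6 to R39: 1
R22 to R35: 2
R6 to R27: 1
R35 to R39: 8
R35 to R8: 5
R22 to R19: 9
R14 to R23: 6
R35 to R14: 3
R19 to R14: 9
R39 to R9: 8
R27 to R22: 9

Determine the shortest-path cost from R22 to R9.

Compare a few routes:
R22–R35–R14–R23–R9: 2+3+6+1 = 12
R22–R35–R14–R9: 2+3+6 = 11
Cheapest is R22–R35–R14–R9 at 11.

11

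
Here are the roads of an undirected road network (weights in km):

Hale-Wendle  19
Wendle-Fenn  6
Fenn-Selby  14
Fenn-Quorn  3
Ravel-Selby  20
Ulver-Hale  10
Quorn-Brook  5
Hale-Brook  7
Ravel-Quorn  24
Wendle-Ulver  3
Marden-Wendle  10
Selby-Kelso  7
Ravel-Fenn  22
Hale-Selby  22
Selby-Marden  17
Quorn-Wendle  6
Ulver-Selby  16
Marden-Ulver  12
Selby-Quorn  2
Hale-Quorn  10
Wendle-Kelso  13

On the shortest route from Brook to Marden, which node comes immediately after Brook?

Candidate routes:
Brook - Quorn - Selby - Marden: 5+2+17 = 24
Brook - Quorn - Wendle - Ulver - Marden: 5+6+3+12 = 26
Brook - Quorn - Wendle - Marden: 5+6+10 = 21
Brook - Quorn - Fenn - Wendle - Marden: 5+3+6+10 = 24
Cheapest is Brook - Quorn - Wendle - Marden at 21 km.
So from Brook the first move is to Quorn.

Quorn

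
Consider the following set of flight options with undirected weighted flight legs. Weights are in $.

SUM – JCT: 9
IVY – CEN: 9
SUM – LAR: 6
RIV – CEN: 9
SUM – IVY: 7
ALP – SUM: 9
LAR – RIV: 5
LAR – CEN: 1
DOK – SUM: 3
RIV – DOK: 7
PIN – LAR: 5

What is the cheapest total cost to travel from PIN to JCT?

$20

Compare a few routes:
PIN - LAR - CEN - IVY - SUM - JCT: 5+1+9+7+9 = 31
PIN - LAR - SUM - JCT: 5+6+9 = 20
PIN - LAR - RIV - DOK - SUM - JCT: 5+5+7+3+9 = 29
The minimum is $20 via PIN - LAR - SUM - JCT.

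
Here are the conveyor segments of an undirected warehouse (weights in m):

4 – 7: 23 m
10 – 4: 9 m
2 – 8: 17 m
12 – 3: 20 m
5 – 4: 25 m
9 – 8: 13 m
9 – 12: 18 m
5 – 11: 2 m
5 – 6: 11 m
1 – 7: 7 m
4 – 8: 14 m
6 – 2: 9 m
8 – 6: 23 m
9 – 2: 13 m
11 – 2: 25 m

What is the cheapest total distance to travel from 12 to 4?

45 m

Shortest distances from 12:
12: 0
9: 18  (via 12)
3: 20  (via 12)
2: 31  (via 9)
8: 31  (via 9)
6: 40  (via 2)
4: 45  (via 8)
Shortest route: 12 → 9 → 8 → 4 = 45 m.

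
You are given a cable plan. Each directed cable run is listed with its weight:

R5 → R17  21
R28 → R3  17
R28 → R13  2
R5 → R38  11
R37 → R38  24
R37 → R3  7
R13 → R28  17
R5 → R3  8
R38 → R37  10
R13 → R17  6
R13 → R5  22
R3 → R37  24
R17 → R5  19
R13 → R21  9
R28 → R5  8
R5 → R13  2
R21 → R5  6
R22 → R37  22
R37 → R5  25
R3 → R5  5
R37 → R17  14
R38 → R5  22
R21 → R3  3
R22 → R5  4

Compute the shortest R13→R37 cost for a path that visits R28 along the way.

Best R13 to R28: R13 → R28 costing 17
Shortest R28→R37: R28 → R5 → R38 → R37 = 29
Total via R28: 17 + 29 = 46.

46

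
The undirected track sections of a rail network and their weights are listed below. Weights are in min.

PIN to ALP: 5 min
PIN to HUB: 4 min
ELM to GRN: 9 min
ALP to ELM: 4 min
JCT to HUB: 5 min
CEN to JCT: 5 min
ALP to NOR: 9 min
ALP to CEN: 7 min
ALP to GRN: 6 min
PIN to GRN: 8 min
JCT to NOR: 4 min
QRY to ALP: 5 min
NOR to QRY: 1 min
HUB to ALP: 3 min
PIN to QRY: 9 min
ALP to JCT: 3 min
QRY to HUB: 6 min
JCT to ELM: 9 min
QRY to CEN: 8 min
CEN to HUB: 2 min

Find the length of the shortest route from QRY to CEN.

8 min

Compare a few routes:
QRY → NOR → JCT → CEN: 1+4+5 = 10
QRY → CEN: 8 = 8
QRY → ALP → HUB → CEN: 5+3+2 = 10
The minimum is 8 min via QRY → CEN.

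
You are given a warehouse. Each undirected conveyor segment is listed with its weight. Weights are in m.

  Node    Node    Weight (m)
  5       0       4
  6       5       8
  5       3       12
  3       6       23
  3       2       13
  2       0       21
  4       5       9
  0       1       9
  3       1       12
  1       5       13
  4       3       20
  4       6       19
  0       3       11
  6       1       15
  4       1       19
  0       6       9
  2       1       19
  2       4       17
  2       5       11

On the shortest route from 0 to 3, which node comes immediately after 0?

3

Candidate routes:
0–5–3: 4+12 = 16
0–3: 11 = 11
The minimum is 11 m via 0–3.
So from 0 the first move is to 3.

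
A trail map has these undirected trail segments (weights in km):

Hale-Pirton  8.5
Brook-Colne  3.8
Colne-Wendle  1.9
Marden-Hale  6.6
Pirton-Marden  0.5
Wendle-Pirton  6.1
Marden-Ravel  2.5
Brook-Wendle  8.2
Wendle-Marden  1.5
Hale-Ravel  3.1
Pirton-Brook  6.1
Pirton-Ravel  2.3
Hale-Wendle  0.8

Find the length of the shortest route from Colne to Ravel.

Enumerating some paths:
Colne–Wendle–Hale–Ravel: 1.9+0.8+3.1 = 5.8
Colne–Wendle–Marden–Pirton–Ravel: 1.9+1.5+0.5+2.3 = 6.2
Colne–Wendle–Marden–Ravel: 1.9+1.5+2.5 = 5.9
Cheapest is Colne–Wendle–Hale–Ravel at 5.8 km.

5.8 km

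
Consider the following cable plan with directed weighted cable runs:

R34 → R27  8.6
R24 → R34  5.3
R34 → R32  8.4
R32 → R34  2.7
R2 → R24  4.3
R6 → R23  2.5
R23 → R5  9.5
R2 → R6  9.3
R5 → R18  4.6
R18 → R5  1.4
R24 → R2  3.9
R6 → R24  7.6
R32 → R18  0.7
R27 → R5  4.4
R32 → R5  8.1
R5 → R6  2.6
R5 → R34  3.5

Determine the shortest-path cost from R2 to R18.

18.7

Enumerating some paths:
R2–R24–R34–R32–R18: 4.3+5.3+8.4+0.7 = 18.7
R2–R6–R23–R5–R18: 9.3+2.5+9.5+4.6 = 25.9
Cheapest is R2–R24–R34–R32–R18 at 18.7.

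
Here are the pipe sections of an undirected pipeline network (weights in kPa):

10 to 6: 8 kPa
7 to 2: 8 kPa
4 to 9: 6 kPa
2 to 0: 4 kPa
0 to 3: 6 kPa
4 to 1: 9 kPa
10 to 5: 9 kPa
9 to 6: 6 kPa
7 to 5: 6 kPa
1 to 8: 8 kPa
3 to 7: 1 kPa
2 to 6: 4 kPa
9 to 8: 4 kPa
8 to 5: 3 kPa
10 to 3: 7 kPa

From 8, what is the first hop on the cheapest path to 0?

Enumerating some paths:
8 - 9 - 6 - 2 - 0: 4+6+4+4 = 18
8 - 5 - 7 - 3 - 0: 3+6+1+6 = 16
Cheapest is 8 - 5 - 7 - 3 - 0 at 16 kPa.
So from 8 the first move is to 5.

5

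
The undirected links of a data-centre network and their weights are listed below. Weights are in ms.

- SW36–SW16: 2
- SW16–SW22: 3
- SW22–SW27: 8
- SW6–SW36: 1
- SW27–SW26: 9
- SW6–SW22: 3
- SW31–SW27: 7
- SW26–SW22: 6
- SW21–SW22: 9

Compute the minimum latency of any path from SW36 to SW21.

13 ms

Shortest distances from SW36:
SW36: 0
SW6: 1  (via SW36)
SW16: 2  (via SW36)
SW22: 4  (via SW6)
SW26: 10  (via SW22)
SW27: 12  (via SW22)
SW21: 13  (via SW22)
Shortest route: SW36–SW6–SW22–SW21 = 13 ms.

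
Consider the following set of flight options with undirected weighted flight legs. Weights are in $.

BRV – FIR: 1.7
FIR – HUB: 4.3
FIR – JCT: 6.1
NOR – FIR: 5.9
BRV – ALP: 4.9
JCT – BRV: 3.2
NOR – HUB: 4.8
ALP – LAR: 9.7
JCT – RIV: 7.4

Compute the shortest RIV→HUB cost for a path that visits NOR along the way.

$23

Best RIV to NOR: RIV → JCT → BRV → FIR → NOR costing 18.2
Best NOR to HUB: NOR → HUB costing 4.8
Total via NOR: 18.2 + 4.8 = $23.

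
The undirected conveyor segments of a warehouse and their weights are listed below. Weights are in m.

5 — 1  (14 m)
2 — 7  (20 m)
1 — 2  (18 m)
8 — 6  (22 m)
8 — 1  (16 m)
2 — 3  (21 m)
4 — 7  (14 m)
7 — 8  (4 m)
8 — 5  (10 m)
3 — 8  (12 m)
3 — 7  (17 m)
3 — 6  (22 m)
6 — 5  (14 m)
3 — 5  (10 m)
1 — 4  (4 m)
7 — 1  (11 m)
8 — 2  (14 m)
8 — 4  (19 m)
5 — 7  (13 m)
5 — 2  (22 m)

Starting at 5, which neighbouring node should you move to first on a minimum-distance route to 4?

1

Candidate routes:
5–1–4: 14+4 = 18
5–7–1–4: 13+11+4 = 28
5–8–7–4: 10+4+14 = 28
5–7–4: 13+14 = 27
The minimum is 18 m via 5–1–4.
So from 5 the first move is to 1.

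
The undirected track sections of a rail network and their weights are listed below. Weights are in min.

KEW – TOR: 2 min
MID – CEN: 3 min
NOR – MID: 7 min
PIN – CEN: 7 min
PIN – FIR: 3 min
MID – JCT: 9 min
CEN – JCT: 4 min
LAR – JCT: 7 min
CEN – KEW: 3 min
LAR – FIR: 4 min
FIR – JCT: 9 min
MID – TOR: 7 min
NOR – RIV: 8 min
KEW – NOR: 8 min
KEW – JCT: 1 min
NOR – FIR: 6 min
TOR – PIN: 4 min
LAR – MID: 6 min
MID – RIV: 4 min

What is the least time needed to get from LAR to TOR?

10 min

Settle nodes by increasing distance from LAR:
LAR: 0
FIR: 4  (via LAR)
MID: 6  (via LAR)
PIN: 7  (via FIR)
JCT: 7  (via LAR)
KEW: 8  (via JCT)
CEN: 9  (via MID)
RIV: 10  (via MID)
NOR: 10  (via FIR)
TOR: 10  (via KEW)
Shortest route: LAR → JCT → KEW → TOR = 10 min.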